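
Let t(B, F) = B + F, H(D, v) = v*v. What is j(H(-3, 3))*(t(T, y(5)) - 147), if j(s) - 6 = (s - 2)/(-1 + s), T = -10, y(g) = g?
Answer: -1045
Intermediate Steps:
H(D, v) = v²
j(s) = 6 + (-2 + s)/(-1 + s) (j(s) = 6 + (s - 2)/(-1 + s) = 6 + (-2 + s)/(-1 + s))
j(H(-3, 3))*(t(T, y(5)) - 147) = ((-8 + 7*3²)/(-1 + 3²))*((-10 + 5) - 147) = ((-8 + 7*9)/(-1 + 9))*(-5 - 147) = ((-8 + 63)/8)*(-152) = ((⅛)*55)*(-152) = (55/8)*(-152) = -1045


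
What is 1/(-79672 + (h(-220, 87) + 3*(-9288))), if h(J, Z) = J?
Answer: -1/107756 ≈ -9.2802e-6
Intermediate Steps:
1/(-79672 + (h(-220, 87) + 3*(-9288))) = 1/(-79672 + (-220 + 3*(-9288))) = 1/(-79672 + (-220 - 27864)) = 1/(-79672 - 28084) = 1/(-107756) = -1/107756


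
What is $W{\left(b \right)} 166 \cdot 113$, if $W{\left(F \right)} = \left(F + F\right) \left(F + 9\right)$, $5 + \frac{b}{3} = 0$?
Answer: $3376440$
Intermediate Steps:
$b = -15$ ($b = -15 + 3 \cdot 0 = -15 + 0 = -15$)
$W{\left(F \right)} = 2 F \left(9 + F\right)$
$W{\left(b \right)} 166 \cdot 113 = 2 \left(-15\right) \left(9 - 15\right) 166 \cdot 113 = 2 \left(-15\right) \left(-6\right) 166 \cdot 113 = 180 \cdot 166 \cdot 113 = 29880 \cdot 113 = 3376440$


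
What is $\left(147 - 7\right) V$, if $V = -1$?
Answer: $-140$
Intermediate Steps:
$\left(147 - 7\right) V = \left(147 - 7\right) \left(-1\right) = 140 \left(-1\right) = -140$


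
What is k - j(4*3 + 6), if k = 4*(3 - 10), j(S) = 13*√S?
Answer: -28 - 39*√2 ≈ -83.154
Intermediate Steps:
k = -28 (k = 4*(-7) = -28)
k - j(4*3 + 6) = -28 - 13*√(4*3 + 6) = -28 - 13*√(12 + 6) = -28 - 13*√18 = -28 - 13*3*√2 = -28 - 39*√2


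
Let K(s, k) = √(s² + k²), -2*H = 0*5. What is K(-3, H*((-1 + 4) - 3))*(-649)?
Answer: -1947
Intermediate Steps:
H = 0 (H = -0*5 = -½*0 = 0)
K(s, k) = √(k² + s²)
K(-3, H*((-1 + 4) - 3))*(-649) = √((0*((-1 + 4) - 3))² + (-3)²)*(-649) = √((0*(3 - 3))² + 9)*(-649) = √((0*0)² + 9)*(-649) = √(0² + 9)*(-649) = √(0 + 9)*(-649) = √9*(-649) = 3*(-649) = -1947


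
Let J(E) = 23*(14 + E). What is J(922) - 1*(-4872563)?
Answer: 4894091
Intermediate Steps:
J(E) = 322 + 23*E
J(922) - 1*(-4872563) = (322 + 23*922) - 1*(-4872563) = (322 + 21206) + 4872563 = 21528 + 4872563 = 4894091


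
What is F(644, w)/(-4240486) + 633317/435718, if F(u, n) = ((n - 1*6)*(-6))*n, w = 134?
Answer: 1365206241439/923828039474 ≈ 1.4778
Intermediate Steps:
F(u, n) = n*(36 - 6*n) (F(u, n) = ((n - 6)*(-6))*n = ((-6 + n)*(-6))*n = (36 - 6*n)*n = n*(36 - 6*n))
F(644, w)/(-4240486) + 633317/435718 = (6*134*(6 - 1*134))/(-4240486) + 633317/435718 = (6*134*(6 - 134))*(-1/4240486) + 633317*(1/435718) = (6*134*(-128))*(-1/4240486) + 633317/435718 = -102912*(-1/4240486) + 633317/435718 = 51456/2120243 + 633317/435718 = 1365206241439/923828039474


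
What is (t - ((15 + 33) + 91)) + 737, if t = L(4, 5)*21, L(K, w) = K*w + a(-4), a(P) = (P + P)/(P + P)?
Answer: 1039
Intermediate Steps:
a(P) = 1 (a(P) = (2*P)/((2*P)) = (2*P)*(1/(2*P)) = 1)
L(K, w) = 1 + K*w (L(K, w) = K*w + 1 = 1 + K*w)
t = 441 (t = (1 + 4*5)*21 = (1 + 20)*21 = 21*21 = 441)
(t - ((15 + 33) + 91)) + 737 = (441 - ((15 + 33) + 91)) + 737 = (441 - (48 + 91)) + 737 = (441 - 1*139) + 737 = (441 - 139) + 737 = 302 + 737 = 1039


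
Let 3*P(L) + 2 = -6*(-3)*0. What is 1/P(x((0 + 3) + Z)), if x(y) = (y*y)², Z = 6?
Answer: -3/2 ≈ -1.5000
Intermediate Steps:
x(y) = y⁴ (x(y) = (y²)² = y⁴)
P(L) = -⅔ (P(L) = -⅔ + (-6*(-3)*0)/3 = -⅔ + (18*0)/3 = -⅔ + (⅓)*0 = -⅔ + 0 = -⅔)
1/P(x((0 + 3) + Z)) = 1/(-⅔) = -3/2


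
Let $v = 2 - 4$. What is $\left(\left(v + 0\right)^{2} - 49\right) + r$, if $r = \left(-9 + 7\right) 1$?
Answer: $-47$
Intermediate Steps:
$v = -2$
$r = -2$ ($r = \left(-2\right) 1 = -2$)
$\left(\left(v + 0\right)^{2} - 49\right) + r = \left(\left(-2 + 0\right)^{2} - 49\right) - 2 = \left(\left(-2\right)^{2} - 49\right) - 2 = \left(4 - 49\right) - 2 = -45 - 2 = -47$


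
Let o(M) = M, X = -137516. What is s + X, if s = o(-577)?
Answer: -138093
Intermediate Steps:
s = -577
s + X = -577 - 137516 = -138093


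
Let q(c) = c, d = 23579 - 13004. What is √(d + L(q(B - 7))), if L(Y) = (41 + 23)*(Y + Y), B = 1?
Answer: √9807 ≈ 99.030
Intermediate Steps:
d = 10575
L(Y) = 128*Y (L(Y) = 64*(2*Y) = 128*Y)
√(d + L(q(B - 7))) = √(10575 + 128*(1 - 7)) = √(10575 + 128*(-6)) = √(10575 - 768) = √9807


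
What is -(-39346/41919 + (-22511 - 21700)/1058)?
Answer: 1894908977/44350302 ≈ 42.726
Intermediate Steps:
-(-39346/41919 + (-22511 - 21700)/1058) = -(-39346*1/41919 - 44211*1/1058) = -(-39346/41919 - 44211/1058) = -1*(-1894908977/44350302) = 1894908977/44350302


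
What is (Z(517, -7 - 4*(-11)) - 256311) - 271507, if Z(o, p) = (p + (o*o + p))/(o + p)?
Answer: -292143809/554 ≈ -5.2734e+5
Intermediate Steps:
Z(o, p) = (o² + 2*p)/(o + p) (Z(o, p) = (p + (o² + p))/(o + p) = (p + (p + o²))/(o + p) = (o² + 2*p)/(o + p))
(Z(517, -7 - 4*(-11)) - 256311) - 271507 = ((517² + 2*(-7 - 4*(-11)))/(517 + (-7 - 4*(-11))) - 256311) - 271507 = ((267289 + 2*(-7 + 44))/(517 + (-7 + 44)) - 256311) - 271507 = ((267289 + 2*37)/(517 + 37) - 256311) - 271507 = ((267289 + 74)/554 - 256311) - 271507 = ((1/554)*267363 - 256311) - 271507 = (267363/554 - 256311) - 271507 = -141728931/554 - 271507 = -292143809/554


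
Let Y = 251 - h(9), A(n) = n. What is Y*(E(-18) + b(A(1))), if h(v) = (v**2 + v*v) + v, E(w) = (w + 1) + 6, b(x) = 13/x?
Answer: 160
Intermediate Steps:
E(w) = 7 + w (E(w) = (1 + w) + 6 = 7 + w)
h(v) = v + 2*v**2 (h(v) = (v**2 + v**2) + v = 2*v**2 + v = v + 2*v**2)
Y = 80 (Y = 251 - 9*(1 + 2*9) = 251 - 9*(1 + 18) = 251 - 9*19 = 251 - 1*171 = 251 - 171 = 80)
Y*(E(-18) + b(A(1))) = 80*((7 - 18) + 13/1) = 80*(-11 + 13*1) = 80*(-11 + 13) = 80*2 = 160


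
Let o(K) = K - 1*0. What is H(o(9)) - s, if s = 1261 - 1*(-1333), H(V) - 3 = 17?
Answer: -2574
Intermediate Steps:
o(K) = K (o(K) = K + 0 = K)
H(V) = 20 (H(V) = 3 + 17 = 20)
s = 2594 (s = 1261 + 1333 = 2594)
H(o(9)) - s = 20 - 1*2594 = 20 - 2594 = -2574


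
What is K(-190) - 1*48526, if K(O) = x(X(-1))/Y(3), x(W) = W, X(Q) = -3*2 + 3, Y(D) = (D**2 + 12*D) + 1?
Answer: -2232199/46 ≈ -48526.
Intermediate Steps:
Y(D) = 1 + D**2 + 12*D
X(Q) = -3 (X(Q) = -6 + 3 = -3)
K(O) = -3/46 (K(O) = -3/(1 + 3**2 + 12*3) = -3/(1 + 9 + 36) = -3/46)
K(-190) - 1*48526 = -3/46 - 1*48526 = -3/46 - 48526 = -2232199/46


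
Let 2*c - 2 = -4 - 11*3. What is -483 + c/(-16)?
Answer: -15421/32 ≈ -481.91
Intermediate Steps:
c = -35/2 (c = 1 + (-4 - 11*3)/2 = 1 + (-4 - 33)/2 = 1 + (½)*(-37) = 1 - 37/2 = -35/2 ≈ -17.500)
-483 + c/(-16) = -483 - 35/2/(-16) = -483 - 35/2*(-1/16) = -483 + 35/32 = -15421/32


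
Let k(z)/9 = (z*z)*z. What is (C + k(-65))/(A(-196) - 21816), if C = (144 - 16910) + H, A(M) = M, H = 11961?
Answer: 1238215/11006 ≈ 112.50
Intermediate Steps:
k(z) = 9*z³ (k(z) = 9*((z*z)*z) = 9*(z²*z) = 9*z³)
C = -4805 (C = (144 - 16910) + 11961 = -16766 + 11961 = -4805)
(C + k(-65))/(A(-196) - 21816) = (-4805 + 9*(-65)³)/(-196 - 21816) = (-4805 + 9*(-274625))/(-22012) = (-4805 - 2471625)*(-1/22012) = -2476430*(-1/22012) = 1238215/11006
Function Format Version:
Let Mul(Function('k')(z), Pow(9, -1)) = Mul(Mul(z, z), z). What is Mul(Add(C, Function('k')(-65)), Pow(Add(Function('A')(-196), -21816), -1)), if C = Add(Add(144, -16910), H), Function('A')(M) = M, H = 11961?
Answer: Rational(1238215, 11006) ≈ 112.50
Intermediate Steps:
Function('k')(z) = Mul(9, Pow(z, 3)) (Function('k')(z) = Mul(9, Mul(Mul(z, z), z)) = Mul(9, Mul(Pow(z, 2), z)) = Mul(9, Pow(z, 3)))
C = -4805 (C = Add(Add(144, -16910), 11961) = Add(-16766, 11961) = -4805)
Mul(Add(C, Function('k')(-65)), Pow(Add(Function('A')(-196), -21816), -1)) = Mul(Add(-4805, Mul(9, Pow(-65, 3))), Pow(Add(-196, -21816), -1)) = Mul(Add(-4805, Mul(9, -274625)), Pow(-22012, -1)) = Mul(Add(-4805, -2471625), Rational(-1, 22012)) = Mul(-2476430, Rational(-1, 22012)) = Rational(1238215, 11006)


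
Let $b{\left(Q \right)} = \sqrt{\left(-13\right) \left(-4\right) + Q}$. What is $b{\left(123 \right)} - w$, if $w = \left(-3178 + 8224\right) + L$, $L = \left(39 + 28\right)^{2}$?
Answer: $-9535 + 5 \sqrt{7} \approx -9521.8$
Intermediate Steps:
$L = 4489$ ($L = 67^{2} = 4489$)
$b{\left(Q \right)} = \sqrt{52 + Q}$
$w = 9535$ ($w = \left(-3178 + 8224\right) + 4489 = 5046 + 4489 = 9535$)
$b{\left(123 \right)} - w = \sqrt{52 + 123} - 9535 = \sqrt{175} - 9535 = 5 \sqrt{7} - 9535 = -9535 + 5 \sqrt{7}$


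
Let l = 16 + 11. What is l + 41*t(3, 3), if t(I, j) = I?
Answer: 150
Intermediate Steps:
l = 27
l + 41*t(3, 3) = 27 + 41*3 = 27 + 123 = 150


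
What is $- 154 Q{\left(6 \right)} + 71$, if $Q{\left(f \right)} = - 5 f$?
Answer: $4691$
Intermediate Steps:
$- 154 Q{\left(6 \right)} + 71 = - 154 \left(\left(-5\right) 6\right) + 71 = \left(-154\right) \left(-30\right) + 71 = 4620 + 71 = 4691$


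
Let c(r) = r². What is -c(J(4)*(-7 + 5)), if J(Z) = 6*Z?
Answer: -2304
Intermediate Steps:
-c(J(4)*(-7 + 5)) = -((6*4)*(-7 + 5))² = -(24*(-2))² = -1*(-48)² = -1*2304 = -2304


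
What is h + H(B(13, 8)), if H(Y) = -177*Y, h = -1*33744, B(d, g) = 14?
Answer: -36222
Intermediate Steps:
h = -33744
h + H(B(13, 8)) = -33744 - 177*14 = -33744 - 2478 = -36222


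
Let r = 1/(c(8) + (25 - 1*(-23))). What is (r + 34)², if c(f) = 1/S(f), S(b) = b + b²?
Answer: 13832112100/11950849 ≈ 1157.4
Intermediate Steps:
c(f) = 1/(f*(1 + f))
r = 72/3457 (r = 1/(1/(8*(1 + 8)) + (25 - 1*(-23))) = 1/((⅛)/9 + (25 + 23)) = 1/((⅛)*(⅑) + 48) = 1/(1/72 + 48) = 1/(3457/72) = 72/3457 ≈ 0.020827)
(r + 34)² = (72/3457 + 34)² = (117610/3457)² = 13832112100/11950849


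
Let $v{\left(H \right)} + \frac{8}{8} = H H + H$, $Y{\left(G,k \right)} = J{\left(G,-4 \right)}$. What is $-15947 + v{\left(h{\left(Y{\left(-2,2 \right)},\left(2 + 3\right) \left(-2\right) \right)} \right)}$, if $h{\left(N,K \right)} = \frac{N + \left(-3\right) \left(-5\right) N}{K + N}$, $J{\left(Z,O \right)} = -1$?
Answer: $- \frac{1929276}{121} \approx -15944.0$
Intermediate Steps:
$Y{\left(G,k \right)} = -1$
$h{\left(N,K \right)} = \frac{16 N}{K + N}$ ($h{\left(N,K \right)} = \frac{N + 15 N}{K + N} = \frac{16 N}{K + N}$)
$v{\left(H \right)} = -1 + H + H^{2}$ ($v{\left(H \right)} = -1 + \left(H H + H\right) = -1 + \left(H^{2} + H\right) = -1 + \left(H + H^{2}\right) = -1 + H + H^{2}$)
$-15947 + v{\left(h{\left(Y{\left(-2,2 \right)},\left(2 + 3\right) \left(-2\right) \right)} \right)} = -15947 + \left(-1 + 16 \left(-1\right) \frac{1}{\left(2 + 3\right) \left(-2\right) - 1} + \left(16 \left(-1\right) \frac{1}{\left(2 + 3\right) \left(-2\right) - 1}\right)^{2}\right) = -15947 + \left(-1 + 16 \left(-1\right) \frac{1}{5 \left(-2\right) - 1} + \left(16 \left(-1\right) \frac{1}{5 \left(-2\right) - 1}\right)^{2}\right) = -15947 + \left(-1 + 16 \left(-1\right) \frac{1}{-10 - 1} + \left(16 \left(-1\right) \frac{1}{-10 - 1}\right)^{2}\right) = -15947 + \left(-1 + 16 \left(-1\right) \frac{1}{-11} + \left(16 \left(-1\right) \frac{1}{-11}\right)^{2}\right) = -15947 + \left(-1 + 16 \left(-1\right) \left(- \frac{1}{11}\right) + \left(16 \left(-1\right) \left(- \frac{1}{11}\right)\right)^{2}\right) = -15947 + \left(-1 + \frac{16}{11} + \left(\frac{16}{11}\right)^{2}\right) = -15947 + \left(-1 + \frac{16}{11} + \frac{256}{121}\right) = -15947 + \frac{311}{121} = - \frac{1929276}{121}$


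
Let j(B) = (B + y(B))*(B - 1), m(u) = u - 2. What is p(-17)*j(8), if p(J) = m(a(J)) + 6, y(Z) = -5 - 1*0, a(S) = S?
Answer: -273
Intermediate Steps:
m(u) = -2 + u
y(Z) = -5 (y(Z) = -5 + 0 = -5)
p(J) = 4 + J (p(J) = (-2 + J) + 6 = 4 + J)
j(B) = (-1 + B)*(-5 + B) (j(B) = (B - 5)*(B - 1) = (-5 + B)*(-1 + B) = (-1 + B)*(-5 + B))
p(-17)*j(8) = (4 - 17)*(5 + 8**2 - 6*8) = -13*(5 + 64 - 48) = -13*21 = -273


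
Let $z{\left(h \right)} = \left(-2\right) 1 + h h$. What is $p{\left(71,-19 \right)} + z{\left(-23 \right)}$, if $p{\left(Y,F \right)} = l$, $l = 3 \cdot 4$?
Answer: $539$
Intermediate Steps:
$l = 12$
$p{\left(Y,F \right)} = 12$
$z{\left(h \right)} = -2 + h^{2}$
$p{\left(71,-19 \right)} + z{\left(-23 \right)} = 12 - \left(2 - \left(-23\right)^{2}\right) = 12 + \left(-2 + 529\right) = 12 + 527 = 539$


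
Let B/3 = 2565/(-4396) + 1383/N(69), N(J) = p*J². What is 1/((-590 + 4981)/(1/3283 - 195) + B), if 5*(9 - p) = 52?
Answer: -372184412264/9264007637233 ≈ -0.040175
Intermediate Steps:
p = -7/5 (p = 9 - ⅕*52 = 9 - 52/5 = -7/5 ≈ -1.4000)
N(J) = -7*J²/5
B = -5518195/2325484 (B = 3*(2565/(-4396) + 1383/((-7/5*69²))) = 3*(2565*(-1/4396) + 1383/((-7/5*4761))) = 3*(-2565/4396 + 1383/(-33327/5)) = 3*(-2565/4396 + 1383*(-5/33327)) = 3*(-2565/4396 - 2305/11109) = 3*(-5518195/6976452) = -5518195/2325484 ≈ -2.3729)
1/((-590 + 4981)/(1/3283 - 195) + B) = 1/((-590 + 4981)/(1/3283 - 195) - 5518195/2325484) = 1/(4391/(1/3283 - 195) - 5518195/2325484) = 1/(4391/(-640184/3283) - 5518195/2325484) = 1/(4391*(-3283/640184) - 5518195/2325484) = 1/(-14415653/640184 - 5518195/2325484) = 1/(-9264007637233/372184412264) = -372184412264/9264007637233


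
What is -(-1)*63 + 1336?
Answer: 1399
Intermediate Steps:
-(-1)*63 + 1336 = -1*(-63) + 1336 = 63 + 1336 = 1399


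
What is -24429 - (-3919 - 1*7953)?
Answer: -12557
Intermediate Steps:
-24429 - (-3919 - 1*7953) = -24429 - (-3919 - 7953) = -24429 - 1*(-11872) = -24429 + 11872 = -12557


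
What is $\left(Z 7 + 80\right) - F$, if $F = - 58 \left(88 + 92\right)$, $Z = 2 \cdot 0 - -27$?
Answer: $10709$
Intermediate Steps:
$Z = 27$ ($Z = 0 + 27 = 27$)
$F = -10440$ ($F = \left(-58\right) 180 = -10440$)
$\left(Z 7 + 80\right) - F = \left(27 \cdot 7 + 80\right) - -10440 = \left(189 + 80\right) + 10440 = 269 + 10440 = 10709$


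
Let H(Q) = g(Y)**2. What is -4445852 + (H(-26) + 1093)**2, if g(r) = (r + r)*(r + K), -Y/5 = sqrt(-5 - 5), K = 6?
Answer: 10260552797 + 25811160000*I*sqrt(10) ≈ 1.0261e+10 + 8.1622e+10*I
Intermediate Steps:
Y = -5*I*sqrt(10) (Y = -5*sqrt(-5 - 5) = -5*I*sqrt(10) ≈ -15.811*I)
g(r) = 2*r*(6 + r) (g(r) = (r + r)*(r + 6) = (2*r)*(6 + r) = 2*r*(6 + r))
H(Q) = -1000*(6 - 5*I*sqrt(10))**2 (H(Q) = (2*(-5*I*sqrt(10))*(6 - 5*I*sqrt(10)))**2 = (-10*I*sqrt(10)*(6 - 5*I*sqrt(10)))**2 = -1000*(6 - 5*I*sqrt(10))**2)
-4445852 + (H(-26) + 1093)**2 = -4445852 + ((214000 + 60000*I*sqrt(10)) + 1093)**2 = -4445852 + (215093 + 60000*I*sqrt(10))**2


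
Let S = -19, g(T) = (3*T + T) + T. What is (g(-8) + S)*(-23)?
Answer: 1357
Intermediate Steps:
g(T) = 5*T (g(T) = 4*T + T = 5*T)
(g(-8) + S)*(-23) = (5*(-8) - 19)*(-23) = (-40 - 19)*(-23) = -59*(-23) = 1357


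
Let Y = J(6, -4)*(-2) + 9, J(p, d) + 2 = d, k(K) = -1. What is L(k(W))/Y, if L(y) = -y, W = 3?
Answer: 1/21 ≈ 0.047619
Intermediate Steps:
J(p, d) = -2 + d
Y = 21 (Y = (-2 - 4)*(-2) + 9 = -6*(-2) + 9 = 12 + 9 = 21)
L(k(W))/Y = -1*(-1)/21 = 1*(1/21) = 1/21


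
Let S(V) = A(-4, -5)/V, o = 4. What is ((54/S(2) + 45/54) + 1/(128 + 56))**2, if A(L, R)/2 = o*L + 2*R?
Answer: 78943225/51494976 ≈ 1.5330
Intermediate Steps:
A(L, R) = 4*R + 8*L (A(L, R) = 2*(4*L + 2*R) = 2*(2*R + 4*L) = 4*R + 8*L)
S(V) = -52/V (S(V) = (4*(-5) + 8*(-4))/V = (-20 - 32)/V = -52/V)
((54/S(2) + 45/54) + 1/(128 + 56))**2 = ((54/((-52/2)) + 45/54) + 1/(128 + 56))**2 = ((54/((-52*1/2)) + 45*(1/54)) + 1/184)**2 = ((54/(-26) + 5/6) + 1/184)**2 = ((54*(-1/26) + 5/6) + 1/184)**2 = ((-27/13 + 5/6) + 1/184)**2 = (-97/78 + 1/184)**2 = (-8885/7176)**2 = 78943225/51494976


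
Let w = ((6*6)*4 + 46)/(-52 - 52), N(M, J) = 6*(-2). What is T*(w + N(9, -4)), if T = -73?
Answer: 52487/52 ≈ 1009.4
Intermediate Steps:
N(M, J) = -12
w = -95/52 (w = (36*4 + 46)/(-104) = (144 + 46)*(-1/104) = 190*(-1/104) = -95/52 ≈ -1.8269)
T*(w + N(9, -4)) = -73*(-95/52 - 12) = -73*(-719/52) = 52487/52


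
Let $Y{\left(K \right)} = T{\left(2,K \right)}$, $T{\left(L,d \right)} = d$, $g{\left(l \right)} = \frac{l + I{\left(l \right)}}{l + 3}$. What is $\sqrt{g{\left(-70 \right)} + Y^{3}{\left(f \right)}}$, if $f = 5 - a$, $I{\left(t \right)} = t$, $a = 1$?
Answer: $\frac{6 \sqrt{8241}}{67} \approx 8.1295$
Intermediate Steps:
$g{\left(l \right)} = \frac{2 l}{3 + l}$ ($g{\left(l \right)} = \frac{l + l}{l + 3} = \frac{2 l}{3 + l}$)
$f = 4$ ($f = 5 - 1 = 4$)
$Y{\left(K \right)} = K$
$\sqrt{g{\left(-70 \right)} + Y^{3}{\left(f \right)}} = \sqrt{2 \left(-70\right) \frac{1}{3 - 70} + 4^{3}} = \sqrt{2 \left(-70\right) \frac{1}{-67} + 64} = \sqrt{2 \left(-70\right) \left(- \frac{1}{67}\right) + 64} = \sqrt{\frac{140}{67} + 64} = \sqrt{\frac{4428}{67}} = \frac{6 \sqrt{8241}}{67}$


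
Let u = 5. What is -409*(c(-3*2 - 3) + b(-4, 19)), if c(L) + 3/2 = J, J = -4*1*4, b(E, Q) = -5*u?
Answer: 34765/2 ≈ 17383.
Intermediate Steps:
b(E, Q) = -25 (b(E, Q) = -5*5 = -25)
J = -16 (J = -4*4 = -16)
c(L) = -35/2 (c(L) = -3/2 - 16 = -35/2)
-409*(c(-3*2 - 3) + b(-4, 19)) = -409*(-35/2 - 25) = -409*(-85/2) = 34765/2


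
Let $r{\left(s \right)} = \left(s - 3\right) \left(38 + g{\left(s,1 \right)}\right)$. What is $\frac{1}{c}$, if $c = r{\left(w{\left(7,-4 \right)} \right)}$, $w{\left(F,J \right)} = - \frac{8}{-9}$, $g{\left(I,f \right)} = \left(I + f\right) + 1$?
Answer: $- \frac{81}{6992} \approx -0.011585$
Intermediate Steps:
$g{\left(I,f \right)} = 1 + I + f$
$w{\left(F,J \right)} = \frac{8}{9}$ ($w{\left(F,J \right)} = \left(-8\right) \left(- \frac{1}{9}\right) = \frac{8}{9}$)
$r{\left(s \right)} = \left(-3 + s\right) \left(40 + s\right)$ ($r{\left(s \right)} = \left(s - 3\right) \left(38 + \left(1 + s + 1\right)\right) = \left(-3 + s\right) \left(38 + \left(2 + s\right)\right) = \left(-3 + s\right) \left(40 + s\right)$)
$c = - \frac{6992}{81}$ ($c = -120 + \left(\frac{8}{9}\right)^{2} + 37 \cdot \frac{8}{9} = -120 + \frac{64}{81} + \frac{296}{9} = - \frac{6992}{81} \approx -86.321$)
$\frac{1}{c} = \frac{1}{- \frac{6992}{81}} = - \frac{81}{6992}$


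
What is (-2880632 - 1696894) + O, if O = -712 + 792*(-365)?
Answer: -4867318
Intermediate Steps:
O = -289792 (O = -712 - 289080 = -289792)
(-2880632 - 1696894) + O = (-2880632 - 1696894) - 289792 = -4577526 - 289792 = -4867318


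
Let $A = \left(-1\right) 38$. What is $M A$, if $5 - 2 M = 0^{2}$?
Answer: $-95$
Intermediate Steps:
$M = \frac{5}{2}$ ($M = \frac{5}{2} - \frac{0^{2}}{2} = \frac{5}{2} - 0 = \frac{5}{2} + 0 = \frac{5}{2} \approx 2.5$)
$A = -38$
$M A = \frac{5}{2} \left(-38\right) = -95$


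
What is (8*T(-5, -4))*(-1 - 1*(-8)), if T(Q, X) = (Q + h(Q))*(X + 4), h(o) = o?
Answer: 0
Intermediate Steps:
T(Q, X) = 2*Q*(4 + X) (T(Q, X) = (Q + Q)*(X + 4) = (2*Q)*(4 + X) = 2*Q*(4 + X))
(8*T(-5, -4))*(-1 - 1*(-8)) = (8*(2*(-5)*(4 - 4)))*(-1 - 1*(-8)) = (8*(2*(-5)*0))*(-1 + 8) = (8*0)*7 = 0*7 = 0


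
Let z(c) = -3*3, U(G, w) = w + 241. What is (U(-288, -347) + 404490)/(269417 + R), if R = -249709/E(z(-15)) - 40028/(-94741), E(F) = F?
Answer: 172402850448/126690782297 ≈ 1.3608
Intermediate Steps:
U(G, w) = 241 + w
z(c) = -9
R = 23658040621/852669 (R = -249709/(-9) - 40028/(-94741) = -249709*(-1/9) - 40028*(-1/94741) = 249709/9 + 40028/94741 = 23658040621/852669 ≈ 27746.)
(U(-288, -347) + 404490)/(269417 + R) = ((241 - 347) + 404490)/(269417 + 23658040621/852669) = (-106 + 404490)/(253381564594/852669) = 404384*(852669/253381564594) = 172402850448/126690782297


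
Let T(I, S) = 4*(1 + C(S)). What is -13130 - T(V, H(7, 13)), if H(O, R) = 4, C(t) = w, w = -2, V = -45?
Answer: -13126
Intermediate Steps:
C(t) = -2
T(I, S) = -4 (T(I, S) = 4*(1 - 2) = 4*(-1) = -4)
-13130 - T(V, H(7, 13)) = -13130 - 1*(-4) = -13130 + 4 = -13126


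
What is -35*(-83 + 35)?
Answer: 1680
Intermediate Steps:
-35*(-83 + 35) = -35*(-48) = 1680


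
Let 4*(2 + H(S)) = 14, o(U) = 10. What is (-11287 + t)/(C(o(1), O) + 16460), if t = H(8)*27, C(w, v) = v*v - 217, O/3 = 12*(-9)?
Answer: -22493/242438 ≈ -0.092778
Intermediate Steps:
H(S) = 3/2 (H(S) = -2 + (1/4)*14 = -2 + 7/2 = 3/2)
O = -324 (O = 3*(12*(-9)) = 3*(-108) = -324)
C(w, v) = -217 + v**2 (C(w, v) = v**2 - 217 = -217 + v**2)
t = 81/2 (t = (3/2)*27 = 81/2 ≈ 40.500)
(-11287 + t)/(C(o(1), O) + 16460) = (-11287 + 81/2)/((-217 + (-324)**2) + 16460) = -22493/(2*((-217 + 104976) + 16460)) = -22493/(2*(104759 + 16460)) = -22493/2/121219 = -22493/2*1/121219 = -22493/242438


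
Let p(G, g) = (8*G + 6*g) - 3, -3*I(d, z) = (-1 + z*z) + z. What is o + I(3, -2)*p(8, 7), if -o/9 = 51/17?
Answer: -184/3 ≈ -61.333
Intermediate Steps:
I(d, z) = 1/3 - z/3 - z**2/3 (I(d, z) = -((-1 + z*z) + z)/3 = -((-1 + z**2) + z)/3 = -(-1 + z + z**2)/3 = 1/3 - z/3 - z**2/3)
p(G, g) = -3 + 6*g + 8*G (p(G, g) = (6*g + 8*G) - 3 = -3 + 6*g + 8*G)
o = -27 (o = -459/17 = -9*3 = -27)
o + I(3, -2)*p(8, 7) = -27 + (1/3 - 1/3*(-2) - 1/3*(-2)**2)*(-3 + 6*7 + 8*8) = -27 + (1/3 + 2/3 - 1/3*4)*(-3 + 42 + 64) = -27 + (1/3 + 2/3 - 4/3)*103 = -27 - 1/3*103 = -27 - 103/3 = -184/3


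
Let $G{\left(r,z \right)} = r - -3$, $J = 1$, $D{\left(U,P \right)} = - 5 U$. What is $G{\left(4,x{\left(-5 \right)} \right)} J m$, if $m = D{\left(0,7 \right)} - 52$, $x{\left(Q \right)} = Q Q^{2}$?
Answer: $-364$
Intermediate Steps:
$x{\left(Q \right)} = Q^{3}$
$G{\left(r,z \right)} = 3 + r$ ($G{\left(r,z \right)} = r + 3 = 3 + r$)
$m = -52$ ($m = \left(-5\right) 0 - 52 = 0 - 52 = -52$)
$G{\left(4,x{\left(-5 \right)} \right)} J m = \left(3 + 4\right) 1 \left(-52\right) = 7 \cdot 1 \left(-52\right) = 7 \left(-52\right) = -364$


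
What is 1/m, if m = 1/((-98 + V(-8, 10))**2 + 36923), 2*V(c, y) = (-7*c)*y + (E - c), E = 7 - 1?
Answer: 72644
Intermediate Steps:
E = 6
V(c, y) = 3 - c/2 - 7*c*y/2 (V(c, y) = ((-7*c)*y + (6 - c))/2 = (-7*c*y + (6 - c))/2 = (6 - c - 7*c*y)/2 = 3 - c/2 - 7*c*y/2)
m = 1/72644 (m = 1/((-98 + (3 - 1/2*(-8) - 7/2*(-8)*10))**2 + 36923) = 1/((-98 + (3 + 4 + 280))**2 + 36923) = 1/((-98 + 287)**2 + 36923) = 1/(189**2 + 36923) = 1/(35721 + 36923) = 1/72644 ≈ 1.3766e-5)
1/m = 1/(1/72644) = 72644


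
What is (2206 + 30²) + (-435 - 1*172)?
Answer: 2499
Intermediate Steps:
(2206 + 30²) + (-435 - 1*172) = (2206 + 900) + (-435 - 172) = 3106 - 607 = 2499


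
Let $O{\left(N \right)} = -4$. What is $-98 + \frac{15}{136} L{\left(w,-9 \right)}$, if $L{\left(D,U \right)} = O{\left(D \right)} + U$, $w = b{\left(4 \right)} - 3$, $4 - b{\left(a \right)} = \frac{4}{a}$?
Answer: $- \frac{13523}{136} \approx -99.434$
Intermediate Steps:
$b{\left(a \right)} = 4 - \frac{4}{a}$
$w = 0$ ($w = \left(4 - \frac{4}{4}\right) - 3 = \left(4 - 1\right) - 3 = 3 - 3 = 0$)
$L{\left(D,U \right)} = -4 + U$
$-98 + \frac{15}{136} L{\left(w,-9 \right)} = -98 + \frac{15}{136} \left(-4 - 9\right) = -98 + 15 \cdot \frac{1}{136} \left(-13\right) = -98 + \frac{15}{136} \left(-13\right) = -98 - \frac{195}{136} = - \frac{13523}{136}$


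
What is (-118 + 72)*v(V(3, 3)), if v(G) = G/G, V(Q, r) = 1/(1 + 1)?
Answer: -46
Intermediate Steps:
V(Q, r) = ½ (V(Q, r) = 1/2 = ½)
v(G) = 1
(-118 + 72)*v(V(3, 3)) = (-118 + 72)*1 = -46*1 = -46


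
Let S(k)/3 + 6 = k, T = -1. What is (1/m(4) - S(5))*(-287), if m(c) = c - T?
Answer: -4592/5 ≈ -918.40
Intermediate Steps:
m(c) = 1 + c (m(c) = c - 1*(-1) = c + 1 = 1 + c)
S(k) = -18 + 3*k
(1/m(4) - S(5))*(-287) = (1/(1 + 4) - (-18 + 3*5))*(-287) = (1/5 - (-18 + 15))*(-287) = (1/5 - 1*(-3))*(-287) = (1/5 + 3)*(-287) = (16/5)*(-287) = -4592/5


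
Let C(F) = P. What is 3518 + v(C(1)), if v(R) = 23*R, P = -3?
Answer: 3449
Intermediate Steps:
C(F) = -3
3518 + v(C(1)) = 3518 + 23*(-3) = 3518 - 69 = 3449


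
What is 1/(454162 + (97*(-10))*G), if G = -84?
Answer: 1/535642 ≈ 1.8669e-6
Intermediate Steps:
1/(454162 + (97*(-10))*G) = 1/(454162 + (97*(-10))*(-84)) = 1/(454162 - 970*(-84)) = 1/(454162 + 81480) = 1/535642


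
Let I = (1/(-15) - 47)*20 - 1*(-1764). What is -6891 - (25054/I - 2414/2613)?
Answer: -22314850099/3224442 ≈ -6920.5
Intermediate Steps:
I = 2468/3 (I = (-1/15 - 47)*20 + 1764 = -706/15*20 + 1764 = -2824/3 + 1764 = 2468/3 ≈ 822.67)
-6891 - (25054/I - 2414/2613) = -6891 - (25054/(2468/3) - 2414/2613) = -6891 - (25054*(3/2468) - 2414*1/2613) = -6891 - (37581/1234 - 2414/2613) = -6891 - 1*95220277/3224442 = -6891 - 95220277/3224442 = -22314850099/3224442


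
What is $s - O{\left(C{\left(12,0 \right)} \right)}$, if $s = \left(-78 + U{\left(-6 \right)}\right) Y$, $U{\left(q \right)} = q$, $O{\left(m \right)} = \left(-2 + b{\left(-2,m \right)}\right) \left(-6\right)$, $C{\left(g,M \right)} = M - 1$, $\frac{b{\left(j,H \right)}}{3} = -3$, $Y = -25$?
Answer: $2034$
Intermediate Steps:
$b{\left(j,H \right)} = -9$ ($b{\left(j,H \right)} = 3 \left(-3\right) = -9$)
$C{\left(g,M \right)} = -1 + M$ ($C{\left(g,M \right)} = M - 1 = -1 + M$)
$O{\left(m \right)} = 66$ ($O{\left(m \right)} = \left(-2 - 9\right) \left(-6\right) = \left(-11\right) \left(-6\right) = 66$)
$s = 2100$ ($s = \left(-78 - 6\right) \left(-25\right) = \left(-84\right) \left(-25\right) = 2100$)
$s - O{\left(C{\left(12,0 \right)} \right)} = 2100 - 66 = 2034$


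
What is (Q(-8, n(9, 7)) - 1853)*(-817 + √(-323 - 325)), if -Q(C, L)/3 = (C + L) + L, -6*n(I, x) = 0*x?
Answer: 1494293 - 32922*I*√2 ≈ 1.4943e+6 - 46559.0*I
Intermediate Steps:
n(I, x) = 0 (n(I, x) = -0*x = -⅙*0 = 0)
Q(C, L) = -6*L - 3*C (Q(C, L) = -3*((C + L) + L) = -3*(C + 2*L) = -6*L - 3*C)
(Q(-8, n(9, 7)) - 1853)*(-817 + √(-323 - 325)) = ((-6*0 - 3*(-8)) - 1853)*(-817 + √(-323 - 325)) = ((0 + 24) - 1853)*(-817 + √(-648)) = (24 - 1853)*(-817 + 18*I*√2) = -1829*(-817 + 18*I*√2) = 1494293 - 32922*I*√2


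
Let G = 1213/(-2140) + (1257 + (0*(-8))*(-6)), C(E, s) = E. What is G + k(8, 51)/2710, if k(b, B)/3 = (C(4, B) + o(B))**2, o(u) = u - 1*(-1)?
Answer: 730669169/579940 ≈ 1259.9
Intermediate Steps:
o(u) = 1 + u (o(u) = u + 1 = 1 + u)
k(b, B) = 3*(5 + B)**2 (k(b, B) = 3*(4 + (1 + B))**2 = 3*(5 + B)**2)
G = 2688767/2140 (G = 1213*(-1/2140) + (1257 + 0*(-6)) = -1213/2140 + (1257 + 0) = -1213/2140 + 1257 = 2688767/2140 ≈ 1256.4)
G + k(8, 51)/2710 = 2688767/2140 + (3*(5 + 51)**2)/2710 = 2688767/2140 + (3*56**2)*(1/2710) = 2688767/2140 + (3*3136)*(1/2710) = 2688767/2140 + 9408*(1/2710) = 2688767/2140 + 4704/1355 = 730669169/579940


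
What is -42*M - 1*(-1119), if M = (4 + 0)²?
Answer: 447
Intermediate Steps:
M = 16 (M = 4² = 16)
-42*M - 1*(-1119) = -42*16 - 1*(-1119) = -672 + 1119 = 447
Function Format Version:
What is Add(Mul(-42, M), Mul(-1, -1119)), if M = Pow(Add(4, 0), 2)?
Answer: 447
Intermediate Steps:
M = 16 (M = Pow(4, 2) = 16)
Add(Mul(-42, M), Mul(-1, -1119)) = Add(Mul(-42, 16), Mul(-1, -1119)) = Add(-672, 1119) = 447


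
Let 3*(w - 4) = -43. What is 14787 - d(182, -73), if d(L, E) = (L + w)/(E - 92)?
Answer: 1464016/99 ≈ 14788.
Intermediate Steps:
w = -31/3 (w = 4 + (⅓)*(-43) = 4 - 43/3 = -31/3 ≈ -10.333)
d(L, E) = (-31/3 + L)/(-92 + E) (d(L, E) = (L - 31/3)/(E - 92) = (-31/3 + L)/(-92 + E))
14787 - d(182, -73) = 14787 - (-31/3 + 182)/(-92 - 73) = 14787 - 515/((-165)*3) = 14787 - (-1)*515/(165*3) = 14787 - 1*(-103/99) = 14787 + 103/99 = 1464016/99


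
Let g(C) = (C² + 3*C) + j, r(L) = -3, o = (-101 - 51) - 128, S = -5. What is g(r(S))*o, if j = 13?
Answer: -3640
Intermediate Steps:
o = -280 (o = -152 - 128 = -280)
g(C) = 13 + C² + 3*C (g(C) = (C² + 3*C) + 13 = 13 + C² + 3*C)
g(r(S))*o = (13 + (-3)² + 3*(-3))*(-280) = (13 + 9 - 9)*(-280) = 13*(-280) = -3640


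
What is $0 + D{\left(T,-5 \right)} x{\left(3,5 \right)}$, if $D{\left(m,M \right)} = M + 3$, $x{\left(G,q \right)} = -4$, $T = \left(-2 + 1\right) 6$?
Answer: $8$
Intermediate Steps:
$T = -6$ ($T = \left(-1\right) 6 = -6$)
$D{\left(m,M \right)} = 3 + M$
$0 + D{\left(T,-5 \right)} x{\left(3,5 \right)} = 0 + \left(3 - 5\right) \left(-4\right) = 0 - -8 = 0 + 8 = 8$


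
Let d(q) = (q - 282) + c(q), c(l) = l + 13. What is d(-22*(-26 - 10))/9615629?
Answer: 1315/9615629 ≈ 0.00013676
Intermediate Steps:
c(l) = 13 + l
d(q) = -269 + 2*q (d(q) = (q - 282) + (13 + q) = (-282 + q) + (13 + q) = -269 + 2*q)
d(-22*(-26 - 10))/9615629 = (-269 + 2*(-22*(-26 - 10)))/9615629 = (-269 + 2*(-22*(-36)))*(1/9615629) = (-269 + 2*792)*(1/9615629) = (-269 + 1584)*(1/9615629) = 1315*(1/9615629) = 1315/9615629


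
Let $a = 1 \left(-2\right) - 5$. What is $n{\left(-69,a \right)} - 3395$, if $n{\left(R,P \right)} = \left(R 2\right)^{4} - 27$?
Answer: $362670514$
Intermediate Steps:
$a = -7$ ($a = -2 - 5 = -7$)
$n{\left(R,P \right)} = -27 + 16 R^{4}$ ($n{\left(R,P \right)} = \left(2 R\right)^{4} - 27 = 16 R^{4} - 27 = -27 + 16 R^{4}$)
$n{\left(-69,a \right)} - 3395 = \left(-27 + 16 \left(-69\right)^{4}\right) - 3395 = \left(-27 + 16 \cdot 22667121\right) - 3395 = \left(-27 + 362673936\right) - 3395 = 362673909 - 3395 = 362670514$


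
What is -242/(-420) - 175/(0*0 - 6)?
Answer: 1041/35 ≈ 29.743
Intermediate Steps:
-242/(-420) - 175/(0*0 - 6) = -242*(-1/420) - 175/(0 - 6) = 121/210 - 175/(-6) = 121/210 - 175*(-⅙) = 121/210 + 175/6 = 1041/35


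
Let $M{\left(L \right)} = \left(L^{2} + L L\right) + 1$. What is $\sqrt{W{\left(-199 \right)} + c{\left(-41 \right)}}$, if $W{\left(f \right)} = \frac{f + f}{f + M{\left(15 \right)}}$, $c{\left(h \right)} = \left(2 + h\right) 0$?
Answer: $\frac{i \sqrt{2786}}{42} \approx 1.2567 i$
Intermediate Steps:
$c{\left(h \right)} = 0$
$M{\left(L \right)} = 1 + 2 L^{2}$ ($M{\left(L \right)} = \left(L^{2} + L^{2}\right) + 1 = 2 L^{2} + 1 = 1 + 2 L^{2}$)
$W{\left(f \right)} = \frac{2 f}{451 + f}$ ($W{\left(f \right)} = \frac{f + f}{f + \left(1 + 2 \cdot 15^{2}\right)} = \frac{2 f}{f + \left(1 + 2 \cdot 225\right)} = \frac{2 f}{f + \left(1 + 450\right)} = \frac{2 f}{f + 451} = \frac{2 f}{451 + f}$)
$\sqrt{W{\left(-199 \right)} + c{\left(-41 \right)}} = \sqrt{2 \left(-199\right) \frac{1}{451 - 199} + 0} = \sqrt{2 \left(-199\right) \frac{1}{252} + 0} = \sqrt{- \frac{199}{126} + 0} = \sqrt{- \frac{199}{126}} = \frac{i \sqrt{2786}}{42}$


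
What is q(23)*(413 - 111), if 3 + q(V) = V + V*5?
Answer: 40770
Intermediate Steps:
q(V) = -3 + 6*V (q(V) = -3 + (V + V*5) = -3 + (V + 5*V) = -3 + 6*V)
q(23)*(413 - 111) = (-3 + 6*23)*(413 - 111) = (-3 + 138)*302 = 135*302 = 40770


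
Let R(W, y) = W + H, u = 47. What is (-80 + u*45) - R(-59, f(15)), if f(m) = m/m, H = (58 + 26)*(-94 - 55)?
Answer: 14610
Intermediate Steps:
H = -12516 (H = 84*(-149) = -12516)
f(m) = 1
R(W, y) = -12516 + W (R(W, y) = W - 12516 = -12516 + W)
(-80 + u*45) - R(-59, f(15)) = (-80 + 47*45) - (-12516 - 59) = (-80 + 2115) - 1*(-12575) = 2035 + 12575 = 14610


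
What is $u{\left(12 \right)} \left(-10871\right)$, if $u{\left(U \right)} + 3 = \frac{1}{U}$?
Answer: $\frac{380485}{12} \approx 31707.0$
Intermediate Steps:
$u{\left(U \right)} = -3 + \frac{1}{U}$
$u{\left(12 \right)} \left(-10871\right) = \left(-3 + \frac{1}{12}\right) \left(-10871\right) = \left(- \frac{35}{12}\right) \left(-10871\right) = \frac{380485}{12}$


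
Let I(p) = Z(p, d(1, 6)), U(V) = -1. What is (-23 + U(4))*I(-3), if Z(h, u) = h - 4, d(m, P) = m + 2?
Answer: 168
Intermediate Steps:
d(m, P) = 2 + m
Z(h, u) = -4 + h
I(p) = -4 + p
(-23 + U(4))*I(-3) = (-23 - 1)*(-4 - 3) = -24*(-7) = 168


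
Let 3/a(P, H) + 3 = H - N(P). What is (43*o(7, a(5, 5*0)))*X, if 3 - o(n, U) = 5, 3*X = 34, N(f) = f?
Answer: -2924/3 ≈ -974.67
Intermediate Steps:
a(P, H) = 3/(-3 + H - P) (a(P, H) = 3/(-3 + (H - P)) = 3/(-3 + H - P))
X = 34/3 (X = (⅓)*34 = 34/3 ≈ 11.333)
o(n, U) = -2 (o(n, U) = 3 - 1*5 = 3 - 5 = -2)
(43*o(7, a(5, 5*0)))*X = (43*(-2))*(34/3) = -86*34/3 = -2924/3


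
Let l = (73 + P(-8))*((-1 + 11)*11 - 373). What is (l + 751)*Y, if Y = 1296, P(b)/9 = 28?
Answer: -109802304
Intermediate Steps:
P(b) = 252 (P(b) = 9*28 = 252)
l = -85475 (l = (73 + 252)*((-1 + 11)*11 - 373) = 325*(10*11 - 373) = 325*(110 - 373) = 325*(-263) = -85475)
(l + 751)*Y = (-85475 + 751)*1296 = -84724*1296 = -109802304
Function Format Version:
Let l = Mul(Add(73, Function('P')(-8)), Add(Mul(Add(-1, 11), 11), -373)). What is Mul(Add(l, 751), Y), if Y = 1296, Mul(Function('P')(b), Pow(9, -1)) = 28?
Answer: -109802304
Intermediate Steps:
Function('P')(b) = 252 (Function('P')(b) = Mul(9, 28) = 252)
l = -85475 (l = Mul(Add(73, 252), Add(Mul(Add(-1, 11), 11), -373)) = Mul(325, Add(Mul(10, 11), -373)) = Mul(325, Add(110, -373)) = Mul(325, -263) = -85475)
Mul(Add(l, 751), Y) = Mul(Add(-85475, 751), 1296) = Mul(-84724, 1296) = -109802304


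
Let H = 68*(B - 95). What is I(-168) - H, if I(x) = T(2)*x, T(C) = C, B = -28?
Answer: 8028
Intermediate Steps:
H = -8364 (H = 68*(-28 - 95) = 68*(-123) = -8364)
I(x) = 2*x
I(-168) - H = 2*(-168) - 1*(-8364) = -336 + 8364 = 8028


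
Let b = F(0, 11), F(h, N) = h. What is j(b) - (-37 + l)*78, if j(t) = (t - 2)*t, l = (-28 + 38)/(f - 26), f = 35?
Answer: 8398/3 ≈ 2799.3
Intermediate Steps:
b = 0
l = 10/9 (l = (-28 + 38)/(35 - 26) = 10/9 ≈ 1.1111)
j(t) = t*(-2 + t) (j(t) = (-2 + t)*t = t*(-2 + t))
j(b) - (-37 + l)*78 = 0*(-2 + 0) - (-37 + 10/9)*78 = 0*(-2) - (-323)*78/9 = 0 - 1*(-8398/3) = 0 + 8398/3 = 8398/3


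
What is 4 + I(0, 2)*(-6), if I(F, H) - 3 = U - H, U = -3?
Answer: 16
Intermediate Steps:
I(F, H) = -H (I(F, H) = 3 + (-3 - H) = -H)
4 + I(0, 2)*(-6) = 4 - 1*2*(-6) = 4 - 2*(-6) = 4 + 12 = 16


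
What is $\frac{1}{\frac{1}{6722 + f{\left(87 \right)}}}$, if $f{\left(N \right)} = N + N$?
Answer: $6896$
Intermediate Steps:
$f{\left(N \right)} = 2 N$
$\frac{1}{\frac{1}{6722 + f{\left(87 \right)}}} = \frac{1}{\frac{1}{6722 + 2 \cdot 87}} = \frac{1}{\frac{1}{6722 + 174}} = \frac{1}{\frac{1}{6896}} = 6896$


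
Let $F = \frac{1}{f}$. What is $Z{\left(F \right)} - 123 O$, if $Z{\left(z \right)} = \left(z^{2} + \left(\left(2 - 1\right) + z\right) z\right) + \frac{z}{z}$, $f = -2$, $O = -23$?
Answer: $2830$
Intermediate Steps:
$F = - \frac{1}{2}$ ($F = \frac{1}{-2} = - \frac{1}{2} \approx -0.5$)
$Z{\left(z \right)} = 1 + z^{2} + z \left(1 + z\right)$ ($Z{\left(z \right)} = \left(z^{2} + \left(1 + z\right) z\right) + 1 = \left(z^{2} + z \left(1 + z\right)\right) + 1 = 1 + z^{2} + z \left(1 + z\right)$)
$Z{\left(F \right)} - 123 O = \left(1 - \frac{1}{2} + 2 \left(- \frac{1}{2}\right)^{2}\right) - -2829 = \left(1 - \frac{1}{2} + 2 \cdot \frac{1}{4}\right) + 2829 = \left(1 - \frac{1}{2} + \frac{1}{2}\right) + 2829 = 1 + 2829 = 2830$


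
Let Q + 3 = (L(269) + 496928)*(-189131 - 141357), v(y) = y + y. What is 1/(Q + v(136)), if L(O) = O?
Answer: -1/164317641867 ≈ -6.0858e-12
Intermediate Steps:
v(y) = 2*y
Q = -164317642139 (Q = -3 + (269 + 496928)*(-189131 - 141357) = -3 + 497197*(-330488) = -3 - 164317642136 = -164317642139)
1/(Q + v(136)) = 1/(-164317642139 + 2*136) = 1/(-164317642139 + 272) = 1/(-164317641867) = -1/164317641867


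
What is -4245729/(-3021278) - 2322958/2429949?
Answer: 3298603037497/7341551454822 ≈ 0.44931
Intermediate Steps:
-4245729/(-3021278) - 2322958/2429949 = -4245729*(-1/3021278) - 2322958*1/2429949 = 4245729/3021278 - 2322958/2429949 = 3298603037497/7341551454822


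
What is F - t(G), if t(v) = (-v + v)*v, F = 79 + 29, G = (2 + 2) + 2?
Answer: 108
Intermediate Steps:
G = 6 (G = 4 + 2 = 6)
F = 108
t(v) = 0 (t(v) = 0*v = 0)
F - t(G) = 108 - 1*0 = 108 + 0 = 108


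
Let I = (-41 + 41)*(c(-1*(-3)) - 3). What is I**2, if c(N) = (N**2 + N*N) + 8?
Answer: 0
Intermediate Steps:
c(N) = 8 + 2*N**2 (c(N) = (N**2 + N**2) + 8 = 2*N**2 + 8 = 8 + 2*N**2)
I = 0 (I = (-41 + 41)*((8 + 2*(-1*(-3))**2) - 3) = 0*((8 + 2*3**2) - 3) = 0*((8 + 2*9) - 3) = 0*((8 + 18) - 3) = 0*(26 - 3) = 0*23 = 0)
I**2 = 0**2 = 0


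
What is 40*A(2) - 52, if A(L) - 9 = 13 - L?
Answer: 748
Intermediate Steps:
A(L) = 22 - L (A(L) = 9 + (13 - L) = 22 - L)
40*A(2) - 52 = 40*(22 - 1*2) - 52 = 40*(22 - 2) - 52 = 40*20 - 52 = 800 - 52 = 748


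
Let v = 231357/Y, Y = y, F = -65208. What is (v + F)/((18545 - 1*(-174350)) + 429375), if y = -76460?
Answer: -4986035037/47578764200 ≈ -0.10480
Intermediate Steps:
Y = -76460
v = -231357/76460 (v = 231357/(-76460) = 231357*(-1/76460) = -231357/76460 ≈ -3.0259)
(v + F)/((18545 - 1*(-174350)) + 429375) = (-231357/76460 - 65208)/((18545 - 1*(-174350)) + 429375) = -4986035037/(76460*((18545 + 174350) + 429375)) = -4986035037/(76460*(192895 + 429375)) = -4986035037/76460/622270 = -4986035037/76460*1/622270 = -4986035037/47578764200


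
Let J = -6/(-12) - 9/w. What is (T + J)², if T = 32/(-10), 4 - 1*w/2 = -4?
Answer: 68121/6400 ≈ 10.644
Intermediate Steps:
w = 16 (w = 8 - 2*(-4) = 8 + 8 = 16)
J = -1/16 (J = -6/(-12) - 9/16 = -6*(-1/12) - 9*1/16 = ½ - 9/16 = -1/16 ≈ -0.062500)
T = -16/5 (T = 32*(-⅒) = -16/5 ≈ -3.2000)
(T + J)² = (-16/5 - 1/16)² = (-261/80)² = 68121/6400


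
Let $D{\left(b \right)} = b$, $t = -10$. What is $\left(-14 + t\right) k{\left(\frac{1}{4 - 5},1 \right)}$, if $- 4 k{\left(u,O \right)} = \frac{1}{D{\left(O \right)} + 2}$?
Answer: $2$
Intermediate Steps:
$k{\left(u,O \right)} = - \frac{1}{4 \left(2 + O\right)}$ ($k{\left(u,O \right)} = - \frac{1}{4 \left(O + 2\right)} = - \frac{1}{4 \left(2 + O\right)}$)
$\left(-14 + t\right) k{\left(\frac{1}{4 - 5},1 \right)} = \left(-14 - 10\right) \left(- \frac{1}{8 + 4 \cdot 1}\right) = - 24 \left(- \frac{1}{8 + 4}\right) = - 24 \left(- \frac{1}{12}\right) = - 24 \left(\left(-1\right) \frac{1}{12}\right) = \left(-24\right) \left(- \frac{1}{12}\right) = 2$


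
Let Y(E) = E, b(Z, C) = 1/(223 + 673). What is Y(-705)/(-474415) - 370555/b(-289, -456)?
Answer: -31502795578099/94883 ≈ -3.3202e+8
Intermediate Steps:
b(Z, C) = 1/896
Y(-705)/(-474415) - 370555/b(-289, -456) = -705/(-474415) - 370555/1/896 = -705*(-1/474415) - 370555*896 = 141/94883 - 332017280 = -31502795578099/94883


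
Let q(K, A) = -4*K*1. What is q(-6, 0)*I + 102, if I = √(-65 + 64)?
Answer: 102 + 24*I ≈ 102.0 + 24.0*I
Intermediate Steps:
q(K, A) = -4*K
I
q(-6, 0)*I + 102 = (-4*(-6))*I + 102 = 24*I + 102 = 102 + 24*I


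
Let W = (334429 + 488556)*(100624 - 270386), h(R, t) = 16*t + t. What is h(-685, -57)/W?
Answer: 3/432543590 ≈ 6.9357e-9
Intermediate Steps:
h(R, t) = 17*t
W = -139711579570 (W = 822985*(-169762) = -139711579570)
h(-685, -57)/W = (17*(-57))/(-139711579570) = -969*(-1/139711579570) = 3/432543590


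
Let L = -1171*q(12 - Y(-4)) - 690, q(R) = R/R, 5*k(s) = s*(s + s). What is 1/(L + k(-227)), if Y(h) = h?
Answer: 5/93753 ≈ 5.3332e-5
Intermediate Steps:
k(s) = 2*s²/5 (k(s) = (s*(s + s))/5 = (s*(2*s))/5 = (2*s²)/5 = 2*s²/5)
q(R) = 1
L = -1861 (L = -1171*1 - 690 = -1171 - 690 = -1861)
1/(L + k(-227)) = 1/(-1861 + (⅖)*(-227)²) = 1/(-1861 + (⅖)*51529) = 1/(-1861 + 103058/5) = 1/(93753/5) = 5/93753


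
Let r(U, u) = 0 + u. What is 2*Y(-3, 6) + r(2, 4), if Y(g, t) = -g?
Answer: 10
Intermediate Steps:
r(U, u) = u
2*Y(-3, 6) + r(2, 4) = 2*(-1*(-3)) + 4 = 2*3 + 4 = 6 + 4 = 10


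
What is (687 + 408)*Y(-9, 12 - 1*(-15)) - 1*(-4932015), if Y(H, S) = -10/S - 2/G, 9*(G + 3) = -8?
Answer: 310726873/63 ≈ 4.9322e+6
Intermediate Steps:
G = -35/9 (G = -3 + (⅑)*(-8) = -3 - 8/9 = -35/9 ≈ -3.8889)
Y(H, S) = 18/35 - 10/S (Y(H, S) = -10/S - 2/(-35/9) = -10/S - 2*(-9/35) = -10/S + 18/35 = 18/35 - 10/S)
(687 + 408)*Y(-9, 12 - 1*(-15)) - 1*(-4932015) = (687 + 408)*(18/35 - 10/(12 - 1*(-15))) - 1*(-4932015) = 1095*(18/35 - 10/(12 + 15)) + 4932015 = 1095*(18/35 - 10/27) + 4932015 = 1095*(136/945) + 4932015 = 9928/63 + 4932015 = 310726873/63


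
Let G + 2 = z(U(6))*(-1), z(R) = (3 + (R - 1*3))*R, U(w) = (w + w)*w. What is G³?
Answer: -139475374856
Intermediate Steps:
U(w) = 2*w² (U(w) = (2*w)*w = 2*w²)
z(R) = R² (z(R) = (3 + (R - 3))*R = (3 + (-3 + R))*R = R*R = R²)
G = -5186 (G = -2 + (2*6²)²*(-1) = -2 + (2*36)²*(-1) = -2 + 72²*(-1) = -2 + 5184*(-1) = -2 - 5184 = -5186)
G³ = (-5186)³ = -139475374856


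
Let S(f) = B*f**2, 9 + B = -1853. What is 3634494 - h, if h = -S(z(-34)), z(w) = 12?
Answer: 3366366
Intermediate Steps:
B = -1862 (B = -9 - 1853 = -1862)
S(f) = -1862*f**2
h = 268128 (h = -(-1862)*12**2 = -(-1862)*144 = -1*(-268128) = 268128)
3634494 - h = 3634494 - 1*268128 = 3634494 - 268128 = 3366366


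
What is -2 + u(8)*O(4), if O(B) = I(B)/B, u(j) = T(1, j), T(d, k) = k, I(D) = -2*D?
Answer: -18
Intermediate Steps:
u(j) = j
O(B) = -2 (O(B) = (-2*B)/B = -2)
-2 + u(8)*O(4) = -2 + 8*(-2) = -2 - 16 = -18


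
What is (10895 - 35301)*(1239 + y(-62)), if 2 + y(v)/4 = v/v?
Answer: -30141410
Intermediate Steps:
y(v) = -4 (y(v) = -8 + 4*(v/v) = -8 + 4*1 = -8 + 4 = -4)
(10895 - 35301)*(1239 + y(-62)) = (10895 - 35301)*(1239 - 4) = -24406*1235 = -30141410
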